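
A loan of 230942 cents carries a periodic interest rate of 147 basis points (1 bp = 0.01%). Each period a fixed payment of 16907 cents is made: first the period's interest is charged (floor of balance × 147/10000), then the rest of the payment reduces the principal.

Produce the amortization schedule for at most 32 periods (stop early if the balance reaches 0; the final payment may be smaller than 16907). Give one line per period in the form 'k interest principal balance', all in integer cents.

1. interest=⌊230942·147/10000⌋=3394; principal=16907-3394=13513; balance=230942-13513=217429
2. interest=⌊217429·147/10000⌋=3196; principal=16907-3196=13711; balance=217429-13711=203718
3. interest=⌊203718·147/10000⌋=2994; principal=16907-2994=13913; balance=203718-13913=189805
4. interest=⌊189805·147/10000⌋=2790; principal=16907-2790=14117; balance=189805-14117=175688
5. interest=⌊175688·147/10000⌋=2582; principal=16907-2582=14325; balance=175688-14325=161363
6. interest=⌊161363·147/10000⌋=2372; principal=16907-2372=14535; balance=161363-14535=146828
7. interest=⌊146828·147/10000⌋=2158; principal=16907-2158=14749; balance=146828-14749=132079
8. interest=⌊132079·147/10000⌋=1941; principal=16907-1941=14966; balance=132079-14966=117113
9. interest=⌊117113·147/10000⌋=1721; principal=16907-1721=15186; balance=117113-15186=101927
10. interest=⌊101927·147/10000⌋=1498; principal=16907-1498=15409; balance=101927-15409=86518
11. interest=⌊86518·147/10000⌋=1271; principal=16907-1271=15636; balance=86518-15636=70882
12. interest=⌊70882·147/10000⌋=1041; principal=16907-1041=15866; balance=70882-15866=55016
13. interest=⌊55016·147/10000⌋=808; principal=16907-808=16099; balance=55016-16099=38917
14. interest=⌊38917·147/10000⌋=572; principal=16907-572=16335; balance=38917-16335=22582
15. interest=⌊22582·147/10000⌋=331; principal=16907-331=16576; balance=22582-16576=6006
16. interest=⌊6006·147/10000⌋=88; principal=min(16907-88,6006)=6006; balance=6006-6006=0

1 3394 13513 217429
2 3196 13711 203718
3 2994 13913 189805
4 2790 14117 175688
5 2582 14325 161363
6 2372 14535 146828
7 2158 14749 132079
8 1941 14966 117113
9 1721 15186 101927
10 1498 15409 86518
11 1271 15636 70882
12 1041 15866 55016
13 808 16099 38917
14 572 16335 22582
15 331 16576 6006
16 88 6006 0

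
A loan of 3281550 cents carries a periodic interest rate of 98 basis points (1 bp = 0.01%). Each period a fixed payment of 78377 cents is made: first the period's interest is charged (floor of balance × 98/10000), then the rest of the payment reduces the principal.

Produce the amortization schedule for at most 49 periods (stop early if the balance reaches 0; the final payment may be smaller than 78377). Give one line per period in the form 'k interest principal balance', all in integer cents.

1 32159 46218 3235332
2 31706 46671 3188661
3 31248 47129 3141532
4 30787 47590 3093942
5 30320 48057 3045885
6 29849 48528 2997357
7 29374 49003 2948354
8 28893 49484 2898870
9 28408 49969 2848901
10 27919 50458 2798443
11 27424 50953 2747490
12 26925 51452 2696038
13 26421 51956 2644082
14 25912 52465 2591617
15 25397 52980 2538637
16 24878 53499 2485138
17 24354 54023 2431115
18 23824 54553 2376562
19 23290 55087 2321475
20 22750 55627 2265848
21 22205 56172 2209676
22 21654 56723 2152953
23 21098 57279 2095674
24 20537 57840 2037834
25 19970 58407 1979427
26 19398 58979 1920448
27 18820 59557 1860891
28 18236 60141 1800750
29 17647 60730 1740020
30 17052 61325 1678695
31 16451 61926 1616769
32 15844 62533 1554236
33 15231 63146 1491090
34 14612 63765 1427325
35 13987 64390 1362935
36 13356 65021 1297914
37 12719 65658 1232256
38 12076 66301 1165955
39 11426 66951 1099004
40 10770 67607 1031397
41 10107 68270 963127
42 9438 68939 894188
43 8763 69614 824574
44 8080 70297 754277
45 7391 70986 683291
46 6696 71681 611610
47 5993 72384 539226
48 5284 73093 466133
49 4568 73809 392324

1. interest=⌊3281550·98/10000⌋=32159; principal=78377-32159=46218; balance=3281550-46218=3235332
2. interest=⌊3235332·98/10000⌋=31706; principal=78377-31706=46671; balance=3235332-46671=3188661
3. interest=⌊3188661·98/10000⌋=31248; principal=78377-31248=47129; balance=3188661-47129=3141532
4. interest=⌊3141532·98/10000⌋=30787; principal=78377-30787=47590; balance=3141532-47590=3093942
5. interest=⌊3093942·98/10000⌋=30320; principal=78377-30320=48057; balance=3093942-48057=3045885
6. interest=⌊3045885·98/10000⌋=29849; principal=78377-29849=48528; balance=3045885-48528=2997357
7. interest=⌊2997357·98/10000⌋=29374; principal=78377-29374=49003; balance=2997357-49003=2948354
8. interest=⌊2948354·98/10000⌋=28893; principal=78377-28893=49484; balance=2948354-49484=2898870
9. interest=⌊2898870·98/10000⌋=28408; principal=78377-28408=49969; balance=2898870-49969=2848901
10. interest=⌊2848901·98/10000⌋=27919; principal=78377-27919=50458; balance=2848901-50458=2798443
11. interest=⌊2798443·98/10000⌋=27424; principal=78377-27424=50953; balance=2798443-50953=2747490
12. interest=⌊2747490·98/10000⌋=26925; principal=78377-26925=51452; balance=2747490-51452=2696038
13. interest=⌊2696038·98/10000⌋=26421; principal=78377-26421=51956; balance=2696038-51956=2644082
14. interest=⌊2644082·98/10000⌋=25912; principal=78377-25912=52465; balance=2644082-52465=2591617
15. interest=⌊2591617·98/10000⌋=25397; principal=78377-25397=52980; balance=2591617-52980=2538637
16. interest=⌊2538637·98/10000⌋=24878; principal=78377-24878=53499; balance=2538637-53499=2485138
17. interest=⌊2485138·98/10000⌋=24354; principal=78377-24354=54023; balance=2485138-54023=2431115
18. interest=⌊2431115·98/10000⌋=23824; principal=78377-23824=54553; balance=2431115-54553=2376562
19. interest=⌊2376562·98/10000⌋=23290; principal=78377-23290=55087; balance=2376562-55087=2321475
20. interest=⌊2321475·98/10000⌋=22750; principal=78377-22750=55627; balance=2321475-55627=2265848
21. interest=⌊2265848·98/10000⌋=22205; principal=78377-22205=56172; balance=2265848-56172=2209676
22. interest=⌊2209676·98/10000⌋=21654; principal=78377-21654=56723; balance=2209676-56723=2152953
23. interest=⌊2152953·98/10000⌋=21098; principal=78377-21098=57279; balance=2152953-57279=2095674
24. interest=⌊2095674·98/10000⌋=20537; principal=78377-20537=57840; balance=2095674-57840=2037834
25. interest=⌊2037834·98/10000⌋=19970; principal=78377-19970=58407; balance=2037834-58407=1979427
26. interest=⌊1979427·98/10000⌋=19398; principal=78377-19398=58979; balance=1979427-58979=1920448
27. interest=⌊1920448·98/10000⌋=18820; principal=78377-18820=59557; balance=1920448-59557=1860891
28. interest=⌊1860891·98/10000⌋=18236; principal=78377-18236=60141; balance=1860891-60141=1800750
29. interest=⌊1800750·98/10000⌋=17647; principal=78377-17647=60730; balance=1800750-60730=1740020
30. interest=⌊1740020·98/10000⌋=17052; principal=78377-17052=61325; balance=1740020-61325=1678695
31. interest=⌊1678695·98/10000⌋=16451; principal=78377-16451=61926; balance=1678695-61926=1616769
32. interest=⌊1616769·98/10000⌋=15844; principal=78377-15844=62533; balance=1616769-62533=1554236
33. interest=⌊1554236·98/10000⌋=15231; principal=78377-15231=63146; balance=1554236-63146=1491090
34. interest=⌊1491090·98/10000⌋=14612; principal=78377-14612=63765; balance=1491090-63765=1427325
35. interest=⌊1427325·98/10000⌋=13987; principal=78377-13987=64390; balance=1427325-64390=1362935
36. interest=⌊1362935·98/10000⌋=13356; principal=78377-13356=65021; balance=1362935-65021=1297914
37. interest=⌊1297914·98/10000⌋=12719; principal=78377-12719=65658; balance=1297914-65658=1232256
38. interest=⌊1232256·98/10000⌋=12076; principal=78377-12076=66301; balance=1232256-66301=1165955
39. interest=⌊1165955·98/10000⌋=11426; principal=78377-11426=66951; balance=1165955-66951=1099004
40. interest=⌊1099004·98/10000⌋=10770; principal=78377-10770=67607; balance=1099004-67607=1031397
41. interest=⌊1031397·98/10000⌋=10107; principal=78377-10107=68270; balance=1031397-68270=963127
42. interest=⌊963127·98/10000⌋=9438; principal=78377-9438=68939; balance=963127-68939=894188
43. interest=⌊894188·98/10000⌋=8763; principal=78377-8763=69614; balance=894188-69614=824574
44. interest=⌊824574·98/10000⌋=8080; principal=78377-8080=70297; balance=824574-70297=754277
45. interest=⌊754277·98/10000⌋=7391; principal=78377-7391=70986; balance=754277-70986=683291
46. interest=⌊683291·98/10000⌋=6696; principal=78377-6696=71681; balance=683291-71681=611610
47. interest=⌊611610·98/10000⌋=5993; principal=78377-5993=72384; balance=611610-72384=539226
48. interest=⌊539226·98/10000⌋=5284; principal=78377-5284=73093; balance=539226-73093=466133
49. interest=⌊466133·98/10000⌋=4568; principal=78377-4568=73809; balance=466133-73809=392324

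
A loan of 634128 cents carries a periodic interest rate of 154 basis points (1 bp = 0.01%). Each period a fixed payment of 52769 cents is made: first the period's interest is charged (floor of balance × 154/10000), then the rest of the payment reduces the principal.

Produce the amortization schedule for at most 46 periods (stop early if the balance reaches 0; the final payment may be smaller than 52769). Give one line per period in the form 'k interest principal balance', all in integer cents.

1. interest=⌊634128·154/10000⌋=9765; principal=52769-9765=43004; balance=634128-43004=591124
2. interest=⌊591124·154/10000⌋=9103; principal=52769-9103=43666; balance=591124-43666=547458
3. interest=⌊547458·154/10000⌋=8430; principal=52769-8430=44339; balance=547458-44339=503119
4. interest=⌊503119·154/10000⌋=7748; principal=52769-7748=45021; balance=503119-45021=458098
5. interest=⌊458098·154/10000⌋=7054; principal=52769-7054=45715; balance=458098-45715=412383
6. interest=⌊412383·154/10000⌋=6350; principal=52769-6350=46419; balance=412383-46419=365964
7. interest=⌊365964·154/10000⌋=5635; principal=52769-5635=47134; balance=365964-47134=318830
8. interest=⌊318830·154/10000⌋=4909; principal=52769-4909=47860; balance=318830-47860=270970
9. interest=⌊270970·154/10000⌋=4172; principal=52769-4172=48597; balance=270970-48597=222373
10. interest=⌊222373·154/10000⌋=3424; principal=52769-3424=49345; balance=222373-49345=173028
11. interest=⌊173028·154/10000⌋=2664; principal=52769-2664=50105; balance=173028-50105=122923
12. interest=⌊122923·154/10000⌋=1893; principal=52769-1893=50876; balance=122923-50876=72047
13. interest=⌊72047·154/10000⌋=1109; principal=52769-1109=51660; balance=72047-51660=20387
14. interest=⌊20387·154/10000⌋=313; principal=min(52769-313,20387)=20387; balance=20387-20387=0

1 9765 43004 591124
2 9103 43666 547458
3 8430 44339 503119
4 7748 45021 458098
5 7054 45715 412383
6 6350 46419 365964
7 5635 47134 318830
8 4909 47860 270970
9 4172 48597 222373
10 3424 49345 173028
11 2664 50105 122923
12 1893 50876 72047
13 1109 51660 20387
14 313 20387 0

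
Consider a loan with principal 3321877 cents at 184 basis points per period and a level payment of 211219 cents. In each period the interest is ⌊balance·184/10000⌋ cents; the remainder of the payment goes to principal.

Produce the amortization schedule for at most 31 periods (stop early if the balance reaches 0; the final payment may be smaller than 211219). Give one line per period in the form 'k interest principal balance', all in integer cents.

1. interest=⌊3321877·184/10000⌋=61122; principal=211219-61122=150097; balance=3321877-150097=3171780
2. interest=⌊3171780·184/10000⌋=58360; principal=211219-58360=152859; balance=3171780-152859=3018921
3. interest=⌊3018921·184/10000⌋=55548; principal=211219-55548=155671; balance=3018921-155671=2863250
4. interest=⌊2863250·184/10000⌋=52683; principal=211219-52683=158536; balance=2863250-158536=2704714
5. interest=⌊2704714·184/10000⌋=49766; principal=211219-49766=161453; balance=2704714-161453=2543261
6. interest=⌊2543261·184/10000⌋=46796; principal=211219-46796=164423; balance=2543261-164423=2378838
7. interest=⌊2378838·184/10000⌋=43770; principal=211219-43770=167449; balance=2378838-167449=2211389
8. interest=⌊2211389·184/10000⌋=40689; principal=211219-40689=170530; balance=2211389-170530=2040859
9. interest=⌊2040859·184/10000⌋=37551; principal=211219-37551=173668; balance=2040859-173668=1867191
10. interest=⌊1867191·184/10000⌋=34356; principal=211219-34356=176863; balance=1867191-176863=1690328
11. interest=⌊1690328·184/10000⌋=31102; principal=211219-31102=180117; balance=1690328-180117=1510211
12. interest=⌊1510211·184/10000⌋=27787; principal=211219-27787=183432; balance=1510211-183432=1326779
13. interest=⌊1326779·184/10000⌋=24412; principal=211219-24412=186807; balance=1326779-186807=1139972
14. interest=⌊1139972·184/10000⌋=20975; principal=211219-20975=190244; balance=1139972-190244=949728
15. interest=⌊949728·184/10000⌋=17474; principal=211219-17474=193745; balance=949728-193745=755983
16. interest=⌊755983·184/10000⌋=13910; principal=211219-13910=197309; balance=755983-197309=558674
17. interest=⌊558674·184/10000⌋=10279; principal=211219-10279=200940; balance=558674-200940=357734
18. interest=⌊357734·184/10000⌋=6582; principal=211219-6582=204637; balance=357734-204637=153097
19. interest=⌊153097·184/10000⌋=2816; principal=min(211219-2816,153097)=153097; balance=153097-153097=0

1 61122 150097 3171780
2 58360 152859 3018921
3 55548 155671 2863250
4 52683 158536 2704714
5 49766 161453 2543261
6 46796 164423 2378838
7 43770 167449 2211389
8 40689 170530 2040859
9 37551 173668 1867191
10 34356 176863 1690328
11 31102 180117 1510211
12 27787 183432 1326779
13 24412 186807 1139972
14 20975 190244 949728
15 17474 193745 755983
16 13910 197309 558674
17 10279 200940 357734
18 6582 204637 153097
19 2816 153097 0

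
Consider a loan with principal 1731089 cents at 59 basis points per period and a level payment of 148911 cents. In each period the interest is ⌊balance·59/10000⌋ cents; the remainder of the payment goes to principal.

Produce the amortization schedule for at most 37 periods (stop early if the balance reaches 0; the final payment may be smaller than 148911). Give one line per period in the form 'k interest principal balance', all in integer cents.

1. interest=⌊1731089·59/10000⌋=10213; principal=148911-10213=138698; balance=1731089-138698=1592391
2. interest=⌊1592391·59/10000⌋=9395; principal=148911-9395=139516; balance=1592391-139516=1452875
3. interest=⌊1452875·59/10000⌋=8571; principal=148911-8571=140340; balance=1452875-140340=1312535
4. interest=⌊1312535·59/10000⌋=7743; principal=148911-7743=141168; balance=1312535-141168=1171367
5. interest=⌊1171367·59/10000⌋=6911; principal=148911-6911=142000; balance=1171367-142000=1029367
6. interest=⌊1029367·59/10000⌋=6073; principal=148911-6073=142838; balance=1029367-142838=886529
7. interest=⌊886529·59/10000⌋=5230; principal=148911-5230=143681; balance=886529-143681=742848
8. interest=⌊742848·59/10000⌋=4382; principal=148911-4382=144529; balance=742848-144529=598319
9. interest=⌊598319·59/10000⌋=3530; principal=148911-3530=145381; balance=598319-145381=452938
10. interest=⌊452938·59/10000⌋=2672; principal=148911-2672=146239; balance=452938-146239=306699
11. interest=⌊306699·59/10000⌋=1809; principal=148911-1809=147102; balance=306699-147102=159597
12. interest=⌊159597·59/10000⌋=941; principal=148911-941=147970; balance=159597-147970=11627
13. interest=⌊11627·59/10000⌋=68; principal=min(148911-68,11627)=11627; balance=11627-11627=0

1 10213 138698 1592391
2 9395 139516 1452875
3 8571 140340 1312535
4 7743 141168 1171367
5 6911 142000 1029367
6 6073 142838 886529
7 5230 143681 742848
8 4382 144529 598319
9 3530 145381 452938
10 2672 146239 306699
11 1809 147102 159597
12 941 147970 11627
13 68 11627 0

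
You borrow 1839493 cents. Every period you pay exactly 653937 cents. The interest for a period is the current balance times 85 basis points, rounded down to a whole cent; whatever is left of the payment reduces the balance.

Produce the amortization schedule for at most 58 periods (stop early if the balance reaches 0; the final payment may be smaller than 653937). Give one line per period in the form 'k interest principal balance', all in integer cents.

1. interest=⌊1839493·85/10000⌋=15635; principal=653937-15635=638302; balance=1839493-638302=1201191
2. interest=⌊1201191·85/10000⌋=10210; principal=653937-10210=643727; balance=1201191-643727=557464
3. interest=⌊557464·85/10000⌋=4738; principal=min(653937-4738,557464)=557464; balance=557464-557464=0

1 15635 638302 1201191
2 10210 643727 557464
3 4738 557464 0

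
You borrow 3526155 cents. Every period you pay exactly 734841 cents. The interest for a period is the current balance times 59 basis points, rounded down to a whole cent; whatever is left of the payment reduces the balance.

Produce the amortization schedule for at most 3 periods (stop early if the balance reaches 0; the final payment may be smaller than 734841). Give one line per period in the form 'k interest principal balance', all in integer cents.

1. interest=⌊3526155·59/10000⌋=20804; principal=734841-20804=714037; balance=3526155-714037=2812118
2. interest=⌊2812118·59/10000⌋=16591; principal=734841-16591=718250; balance=2812118-718250=2093868
3. interest=⌊2093868·59/10000⌋=12353; principal=734841-12353=722488; balance=2093868-722488=1371380

1 20804 714037 2812118
2 16591 718250 2093868
3 12353 722488 1371380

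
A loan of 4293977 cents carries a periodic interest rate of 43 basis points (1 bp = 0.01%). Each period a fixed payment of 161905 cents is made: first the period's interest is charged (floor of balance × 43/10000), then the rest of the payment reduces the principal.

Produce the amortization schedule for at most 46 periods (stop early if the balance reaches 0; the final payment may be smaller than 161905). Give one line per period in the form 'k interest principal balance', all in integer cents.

1. interest=⌊4293977·43/10000⌋=18464; principal=161905-18464=143441; balance=4293977-143441=4150536
2. interest=⌊4150536·43/10000⌋=17847; principal=161905-17847=144058; balance=4150536-144058=4006478
3. interest=⌊4006478·43/10000⌋=17227; principal=161905-17227=144678; balance=4006478-144678=3861800
4. interest=⌊3861800·43/10000⌋=16605; principal=161905-16605=145300; balance=3861800-145300=3716500
5. interest=⌊3716500·43/10000⌋=15980; principal=161905-15980=145925; balance=3716500-145925=3570575
6. interest=⌊3570575·43/10000⌋=15353; principal=161905-15353=146552; balance=3570575-146552=3424023
7. interest=⌊3424023·43/10000⌋=14723; principal=161905-14723=147182; balance=3424023-147182=3276841
8. interest=⌊3276841·43/10000⌋=14090; principal=161905-14090=147815; balance=3276841-147815=3129026
9. interest=⌊3129026·43/10000⌋=13454; principal=161905-13454=148451; balance=3129026-148451=2980575
10. interest=⌊2980575·43/10000⌋=12816; principal=161905-12816=149089; balance=2980575-149089=2831486
11. interest=⌊2831486·43/10000⌋=12175; principal=161905-12175=149730; balance=2831486-149730=2681756
12. interest=⌊2681756·43/10000⌋=11531; principal=161905-11531=150374; balance=2681756-150374=2531382
13. interest=⌊2531382·43/10000⌋=10884; principal=161905-10884=151021; balance=2531382-151021=2380361
14. interest=⌊2380361·43/10000⌋=10235; principal=161905-10235=151670; balance=2380361-151670=2228691
15. interest=⌊2228691·43/10000⌋=9583; principal=161905-9583=152322; balance=2228691-152322=2076369
16. interest=⌊2076369·43/10000⌋=8928; principal=161905-8928=152977; balance=2076369-152977=1923392
17. interest=⌊1923392·43/10000⌋=8270; principal=161905-8270=153635; balance=1923392-153635=1769757
18. interest=⌊1769757·43/10000⌋=7609; principal=161905-7609=154296; balance=1769757-154296=1615461
19. interest=⌊1615461·43/10000⌋=6946; principal=161905-6946=154959; balance=1615461-154959=1460502
20. interest=⌊1460502·43/10000⌋=6280; principal=161905-6280=155625; balance=1460502-155625=1304877
21. interest=⌊1304877·43/10000⌋=5610; principal=161905-5610=156295; balance=1304877-156295=1148582
22. interest=⌊1148582·43/10000⌋=4938; principal=161905-4938=156967; balance=1148582-156967=991615
23. interest=⌊991615·43/10000⌋=4263; principal=161905-4263=157642; balance=991615-157642=833973
24. interest=⌊833973·43/10000⌋=3586; principal=161905-3586=158319; balance=833973-158319=675654
25. interest=⌊675654·43/10000⌋=2905; principal=161905-2905=159000; balance=675654-159000=516654
26. interest=⌊516654·43/10000⌋=2221; principal=161905-2221=159684; balance=516654-159684=356970
27. interest=⌊356970·43/10000⌋=1534; principal=161905-1534=160371; balance=356970-160371=196599
28. interest=⌊196599·43/10000⌋=845; principal=161905-845=161060; balance=196599-161060=35539
29. interest=⌊35539·43/10000⌋=152; principal=min(161905-152,35539)=35539; balance=35539-35539=0

1 18464 143441 4150536
2 17847 144058 4006478
3 17227 144678 3861800
4 16605 145300 3716500
5 15980 145925 3570575
6 15353 146552 3424023
7 14723 147182 3276841
8 14090 147815 3129026
9 13454 148451 2980575
10 12816 149089 2831486
11 12175 149730 2681756
12 11531 150374 2531382
13 10884 151021 2380361
14 10235 151670 2228691
15 9583 152322 2076369
16 8928 152977 1923392
17 8270 153635 1769757
18 7609 154296 1615461
19 6946 154959 1460502
20 6280 155625 1304877
21 5610 156295 1148582
22 4938 156967 991615
23 4263 157642 833973
24 3586 158319 675654
25 2905 159000 516654
26 2221 159684 356970
27 1534 160371 196599
28 845 161060 35539
29 152 35539 0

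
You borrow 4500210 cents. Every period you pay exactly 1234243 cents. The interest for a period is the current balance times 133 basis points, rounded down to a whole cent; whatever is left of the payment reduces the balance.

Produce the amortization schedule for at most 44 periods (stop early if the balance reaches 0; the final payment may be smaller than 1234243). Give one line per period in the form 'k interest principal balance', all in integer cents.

1. interest=⌊4500210·133/10000⌋=59852; principal=1234243-59852=1174391; balance=4500210-1174391=3325819
2. interest=⌊3325819·133/10000⌋=44233; principal=1234243-44233=1190010; balance=3325819-1190010=2135809
3. interest=⌊2135809·133/10000⌋=28406; principal=1234243-28406=1205837; balance=2135809-1205837=929972
4. interest=⌊929972·133/10000⌋=12368; principal=min(1234243-12368,929972)=929972; balance=929972-929972=0

1 59852 1174391 3325819
2 44233 1190010 2135809
3 28406 1205837 929972
4 12368 929972 0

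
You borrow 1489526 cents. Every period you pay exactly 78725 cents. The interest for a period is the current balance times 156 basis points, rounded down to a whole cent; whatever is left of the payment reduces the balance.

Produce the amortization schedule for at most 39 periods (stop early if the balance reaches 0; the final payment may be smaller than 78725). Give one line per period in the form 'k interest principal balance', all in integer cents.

1. interest=⌊1489526·156/10000⌋=23236; principal=78725-23236=55489; balance=1489526-55489=1434037
2. interest=⌊1434037·156/10000⌋=22370; principal=78725-22370=56355; balance=1434037-56355=1377682
3. interest=⌊1377682·156/10000⌋=21491; principal=78725-21491=57234; balance=1377682-57234=1320448
4. interest=⌊1320448·156/10000⌋=20598; principal=78725-20598=58127; balance=1320448-58127=1262321
5. interest=⌊1262321·156/10000⌋=19692; principal=78725-19692=59033; balance=1262321-59033=1203288
6. interest=⌊1203288·156/10000⌋=18771; principal=78725-18771=59954; balance=1203288-59954=1143334
7. interest=⌊1143334·156/10000⌋=17836; principal=78725-17836=60889; balance=1143334-60889=1082445
8. interest=⌊1082445·156/10000⌋=16886; principal=78725-16886=61839; balance=1082445-61839=1020606
9. interest=⌊1020606·156/10000⌋=15921; principal=78725-15921=62804; balance=1020606-62804=957802
10. interest=⌊957802·156/10000⌋=14941; principal=78725-14941=63784; balance=957802-63784=894018
11. interest=⌊894018·156/10000⌋=13946; principal=78725-13946=64779; balance=894018-64779=829239
12. interest=⌊829239·156/10000⌋=12936; principal=78725-12936=65789; balance=829239-65789=763450
13. interest=⌊763450·156/10000⌋=11909; principal=78725-11909=66816; balance=763450-66816=696634
14. interest=⌊696634·156/10000⌋=10867; principal=78725-10867=67858; balance=696634-67858=628776
15. interest=⌊628776·156/10000⌋=9808; principal=78725-9808=68917; balance=628776-68917=559859
16. interest=⌊559859·156/10000⌋=8733; principal=78725-8733=69992; balance=559859-69992=489867
17. interest=⌊489867·156/10000⌋=7641; principal=78725-7641=71084; balance=489867-71084=418783
18. interest=⌊418783·156/10000⌋=6533; principal=78725-6533=72192; balance=418783-72192=346591
19. interest=⌊346591·156/10000⌋=5406; principal=78725-5406=73319; balance=346591-73319=273272
20. interest=⌊273272·156/10000⌋=4263; principal=78725-4263=74462; balance=273272-74462=198810
21. interest=⌊198810·156/10000⌋=3101; principal=78725-3101=75624; balance=198810-75624=123186
22. interest=⌊123186·156/10000⌋=1921; principal=78725-1921=76804; balance=123186-76804=46382
23. interest=⌊46382·156/10000⌋=723; principal=min(78725-723,46382)=46382; balance=46382-46382=0

1 23236 55489 1434037
2 22370 56355 1377682
3 21491 57234 1320448
4 20598 58127 1262321
5 19692 59033 1203288
6 18771 59954 1143334
7 17836 60889 1082445
8 16886 61839 1020606
9 15921 62804 957802
10 14941 63784 894018
11 13946 64779 829239
12 12936 65789 763450
13 11909 66816 696634
14 10867 67858 628776
15 9808 68917 559859
16 8733 69992 489867
17 7641 71084 418783
18 6533 72192 346591
19 5406 73319 273272
20 4263 74462 198810
21 3101 75624 123186
22 1921 76804 46382
23 723 46382 0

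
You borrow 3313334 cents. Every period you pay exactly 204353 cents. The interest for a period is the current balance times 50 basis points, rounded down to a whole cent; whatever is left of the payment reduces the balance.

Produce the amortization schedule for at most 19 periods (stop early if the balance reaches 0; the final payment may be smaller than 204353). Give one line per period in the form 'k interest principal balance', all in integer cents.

1 16566 187787 3125547
2 15627 188726 2936821
3 14684 189669 2747152
4 13735 190618 2556534
5 12782 191571 2364963
6 11824 192529 2172434
7 10862 193491 1978943
8 9894 194459 1784484
9 8922 195431 1589053
10 7945 196408 1392645
11 6963 197390 1195255
12 5976 198377 996878
13 4984 199369 797509
14 3987 200366 597143
15 2985 201368 395775
16 1978 202375 193400
17 967 193400 0

1. interest=⌊3313334·50/10000⌋=16566; principal=204353-16566=187787; balance=3313334-187787=3125547
2. interest=⌊3125547·50/10000⌋=15627; principal=204353-15627=188726; balance=3125547-188726=2936821
3. interest=⌊2936821·50/10000⌋=14684; principal=204353-14684=189669; balance=2936821-189669=2747152
4. interest=⌊2747152·50/10000⌋=13735; principal=204353-13735=190618; balance=2747152-190618=2556534
5. interest=⌊2556534·50/10000⌋=12782; principal=204353-12782=191571; balance=2556534-191571=2364963
6. interest=⌊2364963·50/10000⌋=11824; principal=204353-11824=192529; balance=2364963-192529=2172434
7. interest=⌊2172434·50/10000⌋=10862; principal=204353-10862=193491; balance=2172434-193491=1978943
8. interest=⌊1978943·50/10000⌋=9894; principal=204353-9894=194459; balance=1978943-194459=1784484
9. interest=⌊1784484·50/10000⌋=8922; principal=204353-8922=195431; balance=1784484-195431=1589053
10. interest=⌊1589053·50/10000⌋=7945; principal=204353-7945=196408; balance=1589053-196408=1392645
11. interest=⌊1392645·50/10000⌋=6963; principal=204353-6963=197390; balance=1392645-197390=1195255
12. interest=⌊1195255·50/10000⌋=5976; principal=204353-5976=198377; balance=1195255-198377=996878
13. interest=⌊996878·50/10000⌋=4984; principal=204353-4984=199369; balance=996878-199369=797509
14. interest=⌊797509·50/10000⌋=3987; principal=204353-3987=200366; balance=797509-200366=597143
15. interest=⌊597143·50/10000⌋=2985; principal=204353-2985=201368; balance=597143-201368=395775
16. interest=⌊395775·50/10000⌋=1978; principal=204353-1978=202375; balance=395775-202375=193400
17. interest=⌊193400·50/10000⌋=967; principal=min(204353-967,193400)=193400; balance=193400-193400=0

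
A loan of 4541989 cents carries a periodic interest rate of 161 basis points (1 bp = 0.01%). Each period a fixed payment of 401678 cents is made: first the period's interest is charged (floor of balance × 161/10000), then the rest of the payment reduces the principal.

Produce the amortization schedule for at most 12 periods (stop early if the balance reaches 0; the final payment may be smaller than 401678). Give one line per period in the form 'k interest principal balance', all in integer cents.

1. interest=⌊4541989·161/10000⌋=73126; principal=401678-73126=328552; balance=4541989-328552=4213437
2. interest=⌊4213437·161/10000⌋=67836; principal=401678-67836=333842; balance=4213437-333842=3879595
3. interest=⌊3879595·161/10000⌋=62461; principal=401678-62461=339217; balance=3879595-339217=3540378
4. interest=⌊3540378·161/10000⌋=57000; principal=401678-57000=344678; balance=3540378-344678=3195700
5. interest=⌊3195700·161/10000⌋=51450; principal=401678-51450=350228; balance=3195700-350228=2845472
6. interest=⌊2845472·161/10000⌋=45812; principal=401678-45812=355866; balance=2845472-355866=2489606
7. interest=⌊2489606·161/10000⌋=40082; principal=401678-40082=361596; balance=2489606-361596=2128010
8. interest=⌊2128010·161/10000⌋=34260; principal=401678-34260=367418; balance=2128010-367418=1760592
9. interest=⌊1760592·161/10000⌋=28345; principal=401678-28345=373333; balance=1760592-373333=1387259
10. interest=⌊1387259·161/10000⌋=22334; principal=401678-22334=379344; balance=1387259-379344=1007915
11. interest=⌊1007915·161/10000⌋=16227; principal=401678-16227=385451; balance=1007915-385451=622464
12. interest=⌊622464·161/10000⌋=10021; principal=401678-10021=391657; balance=622464-391657=230807

1 73126 328552 4213437
2 67836 333842 3879595
3 62461 339217 3540378
4 57000 344678 3195700
5 51450 350228 2845472
6 45812 355866 2489606
7 40082 361596 2128010
8 34260 367418 1760592
9 28345 373333 1387259
10 22334 379344 1007915
11 16227 385451 622464
12 10021 391657 230807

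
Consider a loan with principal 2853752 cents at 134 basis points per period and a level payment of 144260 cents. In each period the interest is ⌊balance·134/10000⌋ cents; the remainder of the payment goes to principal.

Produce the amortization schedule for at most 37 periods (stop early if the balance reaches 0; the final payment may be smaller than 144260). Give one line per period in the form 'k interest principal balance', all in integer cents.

1 38240 106020 2747732
2 36819 107441 2640291
3 35379 108881 2531410
4 33920 110340 2421070
5 32442 111818 2309252
6 30943 113317 2195935
7 29425 114835 2081100
8 27886 116374 1964726
9 26327 117933 1846793
10 24747 119513 1727280
11 23145 121115 1606165
12 21522 122738 1483427
13 19877 124383 1359044
14 18211 126049 1232995
15 16522 127738 1105257
16 14810 129450 975807
17 13075 131185 844622
18 11317 132943 711679
19 9536 134724 576955
20 7731 136529 440426
21 5901 138359 302067
22 4047 140213 161854
23 2168 142092 19762
24 264 19762 0

1. interest=⌊2853752·134/10000⌋=38240; principal=144260-38240=106020; balance=2853752-106020=2747732
2. interest=⌊2747732·134/10000⌋=36819; principal=144260-36819=107441; balance=2747732-107441=2640291
3. interest=⌊2640291·134/10000⌋=35379; principal=144260-35379=108881; balance=2640291-108881=2531410
4. interest=⌊2531410·134/10000⌋=33920; principal=144260-33920=110340; balance=2531410-110340=2421070
5. interest=⌊2421070·134/10000⌋=32442; principal=144260-32442=111818; balance=2421070-111818=2309252
6. interest=⌊2309252·134/10000⌋=30943; principal=144260-30943=113317; balance=2309252-113317=2195935
7. interest=⌊2195935·134/10000⌋=29425; principal=144260-29425=114835; balance=2195935-114835=2081100
8. interest=⌊2081100·134/10000⌋=27886; principal=144260-27886=116374; balance=2081100-116374=1964726
9. interest=⌊1964726·134/10000⌋=26327; principal=144260-26327=117933; balance=1964726-117933=1846793
10. interest=⌊1846793·134/10000⌋=24747; principal=144260-24747=119513; balance=1846793-119513=1727280
11. interest=⌊1727280·134/10000⌋=23145; principal=144260-23145=121115; balance=1727280-121115=1606165
12. interest=⌊1606165·134/10000⌋=21522; principal=144260-21522=122738; balance=1606165-122738=1483427
13. interest=⌊1483427·134/10000⌋=19877; principal=144260-19877=124383; balance=1483427-124383=1359044
14. interest=⌊1359044·134/10000⌋=18211; principal=144260-18211=126049; balance=1359044-126049=1232995
15. interest=⌊1232995·134/10000⌋=16522; principal=144260-16522=127738; balance=1232995-127738=1105257
16. interest=⌊1105257·134/10000⌋=14810; principal=144260-14810=129450; balance=1105257-129450=975807
17. interest=⌊975807·134/10000⌋=13075; principal=144260-13075=131185; balance=975807-131185=844622
18. interest=⌊844622·134/10000⌋=11317; principal=144260-11317=132943; balance=844622-132943=711679
19. interest=⌊711679·134/10000⌋=9536; principal=144260-9536=134724; balance=711679-134724=576955
20. interest=⌊576955·134/10000⌋=7731; principal=144260-7731=136529; balance=576955-136529=440426
21. interest=⌊440426·134/10000⌋=5901; principal=144260-5901=138359; balance=440426-138359=302067
22. interest=⌊302067·134/10000⌋=4047; principal=144260-4047=140213; balance=302067-140213=161854
23. interest=⌊161854·134/10000⌋=2168; principal=144260-2168=142092; balance=161854-142092=19762
24. interest=⌊19762·134/10000⌋=264; principal=min(144260-264,19762)=19762; balance=19762-19762=0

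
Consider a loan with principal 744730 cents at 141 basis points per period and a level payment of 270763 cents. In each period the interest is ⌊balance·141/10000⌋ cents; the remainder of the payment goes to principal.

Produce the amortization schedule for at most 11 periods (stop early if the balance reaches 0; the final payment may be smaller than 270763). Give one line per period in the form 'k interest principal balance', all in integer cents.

1. interest=⌊744730·141/10000⌋=10500; principal=270763-10500=260263; balance=744730-260263=484467
2. interest=⌊484467·141/10000⌋=6830; principal=270763-6830=263933; balance=484467-263933=220534
3. interest=⌊220534·141/10000⌋=3109; principal=min(270763-3109,220534)=220534; balance=220534-220534=0

1 10500 260263 484467
2 6830 263933 220534
3 3109 220534 0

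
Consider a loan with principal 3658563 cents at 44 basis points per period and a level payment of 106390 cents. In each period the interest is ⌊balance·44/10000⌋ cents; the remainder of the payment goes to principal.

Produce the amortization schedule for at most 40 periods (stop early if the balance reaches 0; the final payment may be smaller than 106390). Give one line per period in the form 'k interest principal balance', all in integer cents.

1 16097 90293 3568270
2 15700 90690 3477580
3 15301 91089 3386491
4 14900 91490 3295001
5 14498 91892 3203109
6 14093 92297 3110812
7 13687 92703 3018109
8 13279 93111 2924998
9 12869 93521 2831477
10 12458 93932 2737545
11 12045 94345 2643200
12 11630 94760 2548440
13 11213 95177 2453263
14 10794 95596 2357667
15 10373 96017 2261650
16 9951 96439 2165211
17 9526 96864 2068347
18 9100 97290 1971057
19 8672 97718 1873339
20 8242 98148 1775191
21 7810 98580 1676611
22 7377 99013 1577598
23 6941 99449 1478149
24 6503 99887 1378262
25 6064 100326 1277936
26 5622 100768 1177168
27 5179 101211 1075957
28 4734 101656 974301
29 4286 102104 872197
30 3837 102553 769644
31 3386 103004 666640
32 2933 103457 563183
33 2478 103912 459271
34 2020 104370 354901
35 1561 104829 250072
36 1100 105290 144782
37 637 105753 39029
38 171 39029 0

1. interest=⌊3658563·44/10000⌋=16097; principal=106390-16097=90293; balance=3658563-90293=3568270
2. interest=⌊3568270·44/10000⌋=15700; principal=106390-15700=90690; balance=3568270-90690=3477580
3. interest=⌊3477580·44/10000⌋=15301; principal=106390-15301=91089; balance=3477580-91089=3386491
4. interest=⌊3386491·44/10000⌋=14900; principal=106390-14900=91490; balance=3386491-91490=3295001
5. interest=⌊3295001·44/10000⌋=14498; principal=106390-14498=91892; balance=3295001-91892=3203109
6. interest=⌊3203109·44/10000⌋=14093; principal=106390-14093=92297; balance=3203109-92297=3110812
7. interest=⌊3110812·44/10000⌋=13687; principal=106390-13687=92703; balance=3110812-92703=3018109
8. interest=⌊3018109·44/10000⌋=13279; principal=106390-13279=93111; balance=3018109-93111=2924998
9. interest=⌊2924998·44/10000⌋=12869; principal=106390-12869=93521; balance=2924998-93521=2831477
10. interest=⌊2831477·44/10000⌋=12458; principal=106390-12458=93932; balance=2831477-93932=2737545
11. interest=⌊2737545·44/10000⌋=12045; principal=106390-12045=94345; balance=2737545-94345=2643200
12. interest=⌊2643200·44/10000⌋=11630; principal=106390-11630=94760; balance=2643200-94760=2548440
13. interest=⌊2548440·44/10000⌋=11213; principal=106390-11213=95177; balance=2548440-95177=2453263
14. interest=⌊2453263·44/10000⌋=10794; principal=106390-10794=95596; balance=2453263-95596=2357667
15. interest=⌊2357667·44/10000⌋=10373; principal=106390-10373=96017; balance=2357667-96017=2261650
16. interest=⌊2261650·44/10000⌋=9951; principal=106390-9951=96439; balance=2261650-96439=2165211
17. interest=⌊2165211·44/10000⌋=9526; principal=106390-9526=96864; balance=2165211-96864=2068347
18. interest=⌊2068347·44/10000⌋=9100; principal=106390-9100=97290; balance=2068347-97290=1971057
19. interest=⌊1971057·44/10000⌋=8672; principal=106390-8672=97718; balance=1971057-97718=1873339
20. interest=⌊1873339·44/10000⌋=8242; principal=106390-8242=98148; balance=1873339-98148=1775191
21. interest=⌊1775191·44/10000⌋=7810; principal=106390-7810=98580; balance=1775191-98580=1676611
22. interest=⌊1676611·44/10000⌋=7377; principal=106390-7377=99013; balance=1676611-99013=1577598
23. interest=⌊1577598·44/10000⌋=6941; principal=106390-6941=99449; balance=1577598-99449=1478149
24. interest=⌊1478149·44/10000⌋=6503; principal=106390-6503=99887; balance=1478149-99887=1378262
25. interest=⌊1378262·44/10000⌋=6064; principal=106390-6064=100326; balance=1378262-100326=1277936
26. interest=⌊1277936·44/10000⌋=5622; principal=106390-5622=100768; balance=1277936-100768=1177168
27. interest=⌊1177168·44/10000⌋=5179; principal=106390-5179=101211; balance=1177168-101211=1075957
28. interest=⌊1075957·44/10000⌋=4734; principal=106390-4734=101656; balance=1075957-101656=974301
29. interest=⌊974301·44/10000⌋=4286; principal=106390-4286=102104; balance=974301-102104=872197
30. interest=⌊872197·44/10000⌋=3837; principal=106390-3837=102553; balance=872197-102553=769644
31. interest=⌊769644·44/10000⌋=3386; principal=106390-3386=103004; balance=769644-103004=666640
32. interest=⌊666640·44/10000⌋=2933; principal=106390-2933=103457; balance=666640-103457=563183
33. interest=⌊563183·44/10000⌋=2478; principal=106390-2478=103912; balance=563183-103912=459271
34. interest=⌊459271·44/10000⌋=2020; principal=106390-2020=104370; balance=459271-104370=354901
35. interest=⌊354901·44/10000⌋=1561; principal=106390-1561=104829; balance=354901-104829=250072
36. interest=⌊250072·44/10000⌋=1100; principal=106390-1100=105290; balance=250072-105290=144782
37. interest=⌊144782·44/10000⌋=637; principal=106390-637=105753; balance=144782-105753=39029
38. interest=⌊39029·44/10000⌋=171; principal=min(106390-171,39029)=39029; balance=39029-39029=0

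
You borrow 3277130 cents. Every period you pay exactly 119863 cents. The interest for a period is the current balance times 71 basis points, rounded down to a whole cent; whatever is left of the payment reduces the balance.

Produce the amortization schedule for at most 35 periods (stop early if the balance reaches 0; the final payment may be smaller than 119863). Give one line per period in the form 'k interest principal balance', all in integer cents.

1 23267 96596 3180534
2 22581 97282 3083252
3 21891 97972 2985280
4 21195 98668 2886612
5 20494 99369 2787243
6 19789 100074 2687169
7 19078 100785 2586384
8 18363 101500 2484884
9 17642 102221 2382663
10 16916 102947 2279716
11 16185 103678 2176038
12 15449 104414 2071624
13 14708 105155 1966469
14 13961 105902 1860567
15 13210 106653 1753914
16 12452 107411 1646503
17 11690 108173 1538330
18 10922 108941 1429389
19 10148 109715 1319674
20 9369 110494 1209180
21 8585 111278 1097902
22 7795 112068 985834
23 6999 112864 872970
24 6198 113665 759305
25 5391 114472 644833
26 4578 115285 529548
27 3759 116104 413444
28 2935 116928 296516
29 2105 117758 178758
30 1269 118594 60164
31 427 60164 0

1. interest=⌊3277130·71/10000⌋=23267; principal=119863-23267=96596; balance=3277130-96596=3180534
2. interest=⌊3180534·71/10000⌋=22581; principal=119863-22581=97282; balance=3180534-97282=3083252
3. interest=⌊3083252·71/10000⌋=21891; principal=119863-21891=97972; balance=3083252-97972=2985280
4. interest=⌊2985280·71/10000⌋=21195; principal=119863-21195=98668; balance=2985280-98668=2886612
5. interest=⌊2886612·71/10000⌋=20494; principal=119863-20494=99369; balance=2886612-99369=2787243
6. interest=⌊2787243·71/10000⌋=19789; principal=119863-19789=100074; balance=2787243-100074=2687169
7. interest=⌊2687169·71/10000⌋=19078; principal=119863-19078=100785; balance=2687169-100785=2586384
8. interest=⌊2586384·71/10000⌋=18363; principal=119863-18363=101500; balance=2586384-101500=2484884
9. interest=⌊2484884·71/10000⌋=17642; principal=119863-17642=102221; balance=2484884-102221=2382663
10. interest=⌊2382663·71/10000⌋=16916; principal=119863-16916=102947; balance=2382663-102947=2279716
11. interest=⌊2279716·71/10000⌋=16185; principal=119863-16185=103678; balance=2279716-103678=2176038
12. interest=⌊2176038·71/10000⌋=15449; principal=119863-15449=104414; balance=2176038-104414=2071624
13. interest=⌊2071624·71/10000⌋=14708; principal=119863-14708=105155; balance=2071624-105155=1966469
14. interest=⌊1966469·71/10000⌋=13961; principal=119863-13961=105902; balance=1966469-105902=1860567
15. interest=⌊1860567·71/10000⌋=13210; principal=119863-13210=106653; balance=1860567-106653=1753914
16. interest=⌊1753914·71/10000⌋=12452; principal=119863-12452=107411; balance=1753914-107411=1646503
17. interest=⌊1646503·71/10000⌋=11690; principal=119863-11690=108173; balance=1646503-108173=1538330
18. interest=⌊1538330·71/10000⌋=10922; principal=119863-10922=108941; balance=1538330-108941=1429389
19. interest=⌊1429389·71/10000⌋=10148; principal=119863-10148=109715; balance=1429389-109715=1319674
20. interest=⌊1319674·71/10000⌋=9369; principal=119863-9369=110494; balance=1319674-110494=1209180
21. interest=⌊1209180·71/10000⌋=8585; principal=119863-8585=111278; balance=1209180-111278=1097902
22. interest=⌊1097902·71/10000⌋=7795; principal=119863-7795=112068; balance=1097902-112068=985834
23. interest=⌊985834·71/10000⌋=6999; principal=119863-6999=112864; balance=985834-112864=872970
24. interest=⌊872970·71/10000⌋=6198; principal=119863-6198=113665; balance=872970-113665=759305
25. interest=⌊759305·71/10000⌋=5391; principal=119863-5391=114472; balance=759305-114472=644833
26. interest=⌊644833·71/10000⌋=4578; principal=119863-4578=115285; balance=644833-115285=529548
27. interest=⌊529548·71/10000⌋=3759; principal=119863-3759=116104; balance=529548-116104=413444
28. interest=⌊413444·71/10000⌋=2935; principal=119863-2935=116928; balance=413444-116928=296516
29. interest=⌊296516·71/10000⌋=2105; principal=119863-2105=117758; balance=296516-117758=178758
30. interest=⌊178758·71/10000⌋=1269; principal=119863-1269=118594; balance=178758-118594=60164
31. interest=⌊60164·71/10000⌋=427; principal=min(119863-427,60164)=60164; balance=60164-60164=0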